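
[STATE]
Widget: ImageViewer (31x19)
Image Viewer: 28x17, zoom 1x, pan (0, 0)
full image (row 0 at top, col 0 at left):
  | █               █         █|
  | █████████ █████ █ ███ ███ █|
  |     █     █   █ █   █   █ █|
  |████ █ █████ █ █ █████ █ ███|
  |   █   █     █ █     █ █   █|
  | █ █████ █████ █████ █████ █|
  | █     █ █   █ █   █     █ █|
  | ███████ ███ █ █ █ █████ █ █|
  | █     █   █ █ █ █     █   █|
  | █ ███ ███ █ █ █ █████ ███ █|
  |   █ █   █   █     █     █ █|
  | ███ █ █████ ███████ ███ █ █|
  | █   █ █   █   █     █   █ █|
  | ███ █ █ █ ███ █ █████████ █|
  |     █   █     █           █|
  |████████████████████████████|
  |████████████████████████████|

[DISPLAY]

 █               █         █   
 █████████ █████ █ ███ ███ █   
     █     █   █ █   █   █ █   
████ █ █████ █ █ █████ █ ███   
   █   █     █ █     █ █   █   
 █ █████ █████ █████ █████ █   
 █     █ █   █ █   █     █ █   
 ███████ ███ █ █ █ █████ █ █   
 █     █   █ █ █ █     █   █   
 █ ███ ███ █ █ █ █████ ███ █   
   █ █   █   █     █     █ █   
 ███ █ █████ ███████ ███ █ █   
 █   █ █   █   █     █   █ █   
 ███ █ █ █ ███ █ █████████ █   
     █   █     █           █   
████████████████████████████   
████████████████████████████   
                               
                               


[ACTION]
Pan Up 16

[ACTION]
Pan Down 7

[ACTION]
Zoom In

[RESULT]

████████  ██  ██████████  ██  █
      ██      ██          ██  █
      ██      ██          ██  █
  ██  ██████████  ██████████  █
  ██  ██████████  ██████████  █
  ██          ██  ██      ██  █
  ██          ██  ██      ██  █
  ██████████████  ██████  ██  █
  ██████████████  ██████  ██  █
  ██          ██      ██  ██  █
  ██          ██      ██  ██  █
  ██  ██████  ██████  ██  ██  █
  ██  ██████  ██████  ██  ██  █
      ██  ██      ██      ██   
      ██  ██      ██      ██   
  ██████  ██  ██████████  █████
  ██████  ██  ██████████  █████
  ██      ██  ██      ██      █
  ██      ██  ██      ██      █


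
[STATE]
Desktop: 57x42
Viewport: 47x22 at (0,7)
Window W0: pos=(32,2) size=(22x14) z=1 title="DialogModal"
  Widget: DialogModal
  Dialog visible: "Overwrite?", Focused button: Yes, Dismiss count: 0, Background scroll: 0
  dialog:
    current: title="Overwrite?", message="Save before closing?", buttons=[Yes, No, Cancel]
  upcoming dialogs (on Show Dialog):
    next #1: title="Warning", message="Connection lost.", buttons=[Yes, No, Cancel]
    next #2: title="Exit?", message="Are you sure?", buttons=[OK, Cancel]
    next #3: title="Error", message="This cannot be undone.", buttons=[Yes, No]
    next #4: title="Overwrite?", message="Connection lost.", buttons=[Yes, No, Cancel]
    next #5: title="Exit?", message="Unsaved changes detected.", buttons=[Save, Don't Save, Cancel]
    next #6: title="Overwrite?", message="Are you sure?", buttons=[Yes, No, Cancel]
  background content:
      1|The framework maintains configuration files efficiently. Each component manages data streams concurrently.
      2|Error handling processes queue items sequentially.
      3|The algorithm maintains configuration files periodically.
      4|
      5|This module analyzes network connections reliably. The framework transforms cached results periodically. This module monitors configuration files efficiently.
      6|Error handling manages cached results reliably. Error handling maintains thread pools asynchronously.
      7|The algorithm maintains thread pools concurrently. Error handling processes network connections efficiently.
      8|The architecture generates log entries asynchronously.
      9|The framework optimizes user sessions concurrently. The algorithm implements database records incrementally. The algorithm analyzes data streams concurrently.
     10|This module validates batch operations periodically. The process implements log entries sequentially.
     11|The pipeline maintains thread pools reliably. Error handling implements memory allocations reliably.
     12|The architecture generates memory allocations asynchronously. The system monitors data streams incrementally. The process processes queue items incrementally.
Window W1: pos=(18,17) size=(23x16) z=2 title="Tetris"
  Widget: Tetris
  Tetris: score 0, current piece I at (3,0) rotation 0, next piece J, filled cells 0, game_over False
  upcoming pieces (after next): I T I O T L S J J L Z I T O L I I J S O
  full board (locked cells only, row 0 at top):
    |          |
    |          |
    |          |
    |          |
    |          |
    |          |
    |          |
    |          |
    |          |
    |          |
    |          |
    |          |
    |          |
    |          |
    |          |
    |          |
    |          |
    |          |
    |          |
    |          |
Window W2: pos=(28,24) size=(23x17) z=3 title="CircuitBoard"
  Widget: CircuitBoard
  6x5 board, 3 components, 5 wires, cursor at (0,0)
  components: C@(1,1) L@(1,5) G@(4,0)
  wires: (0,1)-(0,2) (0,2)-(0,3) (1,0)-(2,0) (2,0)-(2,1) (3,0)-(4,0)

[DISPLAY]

                                ┃Th┌───────────
                                ┃  │  Overwrite
                                ┃Th│Save before
                                ┃Er│[Yes]  No  
                                ┃Th└───────────
                                ┃The architectu
                                ┃The framework 
                                ┃This module va
                                ┗━━━━━━━━━━━━━━
                                               
                  ┏━━━━━━━━━━━━━━━━━━━━━┓      
                  ┃ Tetris              ┃      
                  ┠─────────────────────┨      
                  ┃          │Next:     ┃      
                  ┃          │█         ┃      
                  ┃          │███       ┃      
                  ┃          │          ┃      
                  ┃         ┏━━━━━━━━━━━━━━━━━━
                  ┃         ┃ CircuitBoard     
                  ┃         ┠──────────────────
                  ┃         ┃   0 1 2 3 4 5    
                  ┃         ┃0  [.]  · ─ · ─ · 


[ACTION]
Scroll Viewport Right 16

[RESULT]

                      ┃Th┌──────────────┐ta┃   
                      ┃  │  Overwrite?  │  ┃   
                      ┃Th│Save before cl│es┃   
                      ┃Er│[Yes]  No   Ca│ag┃   
                      ┃Th└──────────────┘ta┃   
                      ┃The architecture gen┃   
                      ┃The framework optimi┃   
                      ┃This module validate┃   
                      ┗━━━━━━━━━━━━━━━━━━━━┛   
                                               
        ┏━━━━━━━━━━━━━━━━━━━━━┓                
        ┃ Tetris              ┃                
        ┠─────────────────────┨                
        ┃          │Next:     ┃                
        ┃          │█         ┃                
        ┃          │███       ┃                
        ┃          │          ┃                
        ┃         ┏━━━━━━━━━━━━━━━━━━━━━┓      
        ┃         ┃ CircuitBoard        ┃      
        ┃         ┠─────────────────────┨      
        ┃         ┃   0 1 2 3 4 5       ┃      
        ┃         ┃0  [.]  · ─ · ─ ·    ┃      


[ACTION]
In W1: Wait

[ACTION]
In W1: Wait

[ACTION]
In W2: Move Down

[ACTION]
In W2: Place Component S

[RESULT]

                      ┃Th┌──────────────┐ta┃   
                      ┃  │  Overwrite?  │  ┃   
                      ┃Th│Save before cl│es┃   
                      ┃Er│[Yes]  No   Ca│ag┃   
                      ┃Th└──────────────┘ta┃   
                      ┃The architecture gen┃   
                      ┃The framework optimi┃   
                      ┃This module validate┃   
                      ┗━━━━━━━━━━━━━━━━━━━━┛   
                                               
        ┏━━━━━━━━━━━━━━━━━━━━━┓                
        ┃ Tetris              ┃                
        ┠─────────────────────┨                
        ┃          │Next:     ┃                
        ┃          │█         ┃                
        ┃          │███       ┃                
        ┃          │          ┃                
        ┃         ┏━━━━━━━━━━━━━━━━━━━━━┓      
        ┃         ┃ CircuitBoard        ┃      
        ┃         ┠─────────────────────┨      
        ┃         ┃   0 1 2 3 4 5       ┃      
        ┃         ┃0       · ─ · ─ ·    ┃      


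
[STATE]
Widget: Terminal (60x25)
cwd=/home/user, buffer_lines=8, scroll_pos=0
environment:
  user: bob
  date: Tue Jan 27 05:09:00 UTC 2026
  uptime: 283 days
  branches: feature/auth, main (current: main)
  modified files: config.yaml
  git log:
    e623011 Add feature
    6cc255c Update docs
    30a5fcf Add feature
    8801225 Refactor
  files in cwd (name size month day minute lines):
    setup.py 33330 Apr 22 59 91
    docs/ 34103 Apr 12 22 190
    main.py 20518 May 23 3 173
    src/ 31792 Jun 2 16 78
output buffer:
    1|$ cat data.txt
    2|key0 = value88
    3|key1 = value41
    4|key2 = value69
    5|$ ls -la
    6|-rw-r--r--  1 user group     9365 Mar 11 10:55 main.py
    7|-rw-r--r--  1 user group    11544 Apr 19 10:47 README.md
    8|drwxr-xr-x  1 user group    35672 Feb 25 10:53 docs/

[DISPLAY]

$ cat data.txt                                              
key0 = value88                                              
key1 = value41                                              
key2 = value69                                              
$ ls -la                                                    
-rw-r--r--  1 user group     9365 Mar 11 10:55 main.py      
-rw-r--r--  1 user group    11544 Apr 19 10:47 README.md    
drwxr-xr-x  1 user group    35672 Feb 25 10:53 docs/        
$ █                                                         
                                                            
                                                            
                                                            
                                                            
                                                            
                                                            
                                                            
                                                            
                                                            
                                                            
                                                            
                                                            
                                                            
                                                            
                                                            
                                                            


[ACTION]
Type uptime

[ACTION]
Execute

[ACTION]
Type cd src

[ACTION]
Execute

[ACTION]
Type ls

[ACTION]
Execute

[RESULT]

$ cat data.txt                                              
key0 = value88                                              
key1 = value41                                              
key2 = value69                                              
$ ls -la                                                    
-rw-r--r--  1 user group     9365 Mar 11 10:55 main.py      
-rw-r--r--  1 user group    11544 Apr 19 10:47 README.md    
drwxr-xr-x  1 user group    35672 Feb 25 10:53 docs/        
$ uptime                                                    
 10:00  up 283 days                                         
$ cd src                                                    
                                                            
$ ls                                                        
setup.py  docs/  main.py  src/                              
$ █                                                         
                                                            
                                                            
                                                            
                                                            
                                                            
                                                            
                                                            
                                                            
                                                            
                                                            


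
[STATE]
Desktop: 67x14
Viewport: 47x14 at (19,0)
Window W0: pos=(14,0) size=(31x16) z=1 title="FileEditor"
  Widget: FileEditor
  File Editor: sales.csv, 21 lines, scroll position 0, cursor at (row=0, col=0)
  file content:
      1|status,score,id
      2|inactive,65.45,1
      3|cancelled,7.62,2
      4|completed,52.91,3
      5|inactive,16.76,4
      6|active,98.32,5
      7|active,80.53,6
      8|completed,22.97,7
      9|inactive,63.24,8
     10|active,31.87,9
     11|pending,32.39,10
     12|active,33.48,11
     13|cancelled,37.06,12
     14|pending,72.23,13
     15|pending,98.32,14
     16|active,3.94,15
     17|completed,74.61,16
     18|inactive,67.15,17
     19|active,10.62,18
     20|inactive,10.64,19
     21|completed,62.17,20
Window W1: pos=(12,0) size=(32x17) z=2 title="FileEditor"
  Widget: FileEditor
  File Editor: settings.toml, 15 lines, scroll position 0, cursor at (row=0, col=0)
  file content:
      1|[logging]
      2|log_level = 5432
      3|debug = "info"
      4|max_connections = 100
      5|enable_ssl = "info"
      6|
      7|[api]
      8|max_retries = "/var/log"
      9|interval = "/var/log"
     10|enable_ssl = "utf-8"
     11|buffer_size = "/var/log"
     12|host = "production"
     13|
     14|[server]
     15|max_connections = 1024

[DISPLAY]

━━━━━━━━━━━━━━━━━━━━━━━━┓┓                     
ditor                   ┃┃                     
────────────────────────┨┨                     
ng]                    ▲┃┃                     
vel = 5432             █┃┃                     
= "info"               ░┃┃                     
nnections = 100        ░┃┃                     
_ssl = "info"          ░┃┃                     
                       ░┃┃                     
                       ░┃┃                     
tries = "/var/log"     ░┃┃                     
al = "/var/log"        ░┃┃                     
_ssl = "utf-8"         ░┃┃                     
_size = "/var/log"     ░┃┃                     


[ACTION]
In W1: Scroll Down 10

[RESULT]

━━━━━━━━━━━━━━━━━━━━━━━━┓┓                     
ditor                   ┃┃                     
────────────────────────┨┨                     
= "info"               ▲┃┃                     
nnections = 100        ░┃┃                     
_ssl = "info"          ░┃┃                     
                       ░┃┃                     
                       ░┃┃                     
tries = "/var/log"     ░┃┃                     
al = "/var/log"        ░┃┃                     
_ssl = "utf-8"         ░┃┃                     
_size = "/var/log"     ░┃┃                     
 "production"          ░┃┃                     
                       ░┃┃                     


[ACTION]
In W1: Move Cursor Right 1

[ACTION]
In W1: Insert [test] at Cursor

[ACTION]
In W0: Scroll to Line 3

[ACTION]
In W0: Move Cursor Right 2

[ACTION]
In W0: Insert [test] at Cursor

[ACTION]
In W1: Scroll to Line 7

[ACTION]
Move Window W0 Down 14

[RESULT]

━━━━━━━━━━━━━━━━━━━━━━━━┓┨                     
ditor                   ┃┃                     
────────────────────────┨┃                     
= "info"               ▲┃┃                     
nnections = 100        ░┃┃                     
_ssl = "info"          ░┃┃                     
                       ░┃┃                     
                       ░┃┃                     
tries = "/var/log"     ░┃┃                     
al = "/var/log"        ░┃┃                     
_ssl = "utf-8"         ░┃┃                     
_size = "/var/log"     ░┃┃                     
 "production"          ░┃┃                     
                       ░┃┛                     


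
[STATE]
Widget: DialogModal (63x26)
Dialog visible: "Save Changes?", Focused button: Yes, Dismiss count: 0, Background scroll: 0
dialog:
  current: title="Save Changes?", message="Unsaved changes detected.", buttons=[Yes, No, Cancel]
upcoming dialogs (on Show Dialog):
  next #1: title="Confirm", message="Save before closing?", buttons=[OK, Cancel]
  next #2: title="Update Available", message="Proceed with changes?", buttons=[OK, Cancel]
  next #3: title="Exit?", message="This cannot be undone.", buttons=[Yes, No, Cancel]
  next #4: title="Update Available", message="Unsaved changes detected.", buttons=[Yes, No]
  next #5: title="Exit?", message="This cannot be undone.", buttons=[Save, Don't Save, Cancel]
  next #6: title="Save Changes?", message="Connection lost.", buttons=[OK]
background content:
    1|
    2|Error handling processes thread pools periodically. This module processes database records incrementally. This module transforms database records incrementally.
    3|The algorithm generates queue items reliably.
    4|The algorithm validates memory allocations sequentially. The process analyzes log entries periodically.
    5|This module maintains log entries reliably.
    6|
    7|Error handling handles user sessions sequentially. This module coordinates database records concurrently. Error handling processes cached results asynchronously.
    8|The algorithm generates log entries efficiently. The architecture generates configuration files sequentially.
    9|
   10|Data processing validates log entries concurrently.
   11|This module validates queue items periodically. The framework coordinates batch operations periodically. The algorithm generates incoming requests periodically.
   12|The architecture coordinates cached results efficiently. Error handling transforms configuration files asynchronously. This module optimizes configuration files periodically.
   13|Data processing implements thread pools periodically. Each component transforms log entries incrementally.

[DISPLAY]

                                                               
Error handling processes thread pools periodically. This module
The algorithm generates queue items reliably.                  
The algorithm validates memory allocations sequentially. The pr
This module maintains log entries reliably.                    
                                                               
Error handling handles user sessions sequentially. This module 
The algorithm generates log entries efficiently. The architectu
                                                               
Data processing validates log entries concurrently.            
This module valid┌───────────────────────────┐. The framework c
The architecture │       Save Changes?       │ficiently. Error 
Data processing i│ Unsaved changes detected. │ically. Each comp
                 │    [Yes]  No   Cancel     │                 
                 └───────────────────────────┘                 
                                                               
                                                               
                                                               
                                                               
                                                               
                                                               
                                                               
                                                               
                                                               
                                                               
                                                               


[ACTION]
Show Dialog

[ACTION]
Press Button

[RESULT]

                                                               
Error handling processes thread pools periodically. This module
The algorithm generates queue items reliably.                  
The algorithm validates memory allocations sequentially. The pr
This module maintains log entries reliably.                    
                                                               
Error handling handles user sessions sequentially. This module 
The algorithm generates log entries efficiently. The architectu
                                                               
Data processing validates log entries concurrently.            
This module validates queue items periodically. The framework c
The architecture coordinates cached results efficiently. Error 
Data processing implements thread pools periodically. Each comp
                                                               
                                                               
                                                               
                                                               
                                                               
                                                               
                                                               
                                                               
                                                               
                                                               
                                                               
                                                               
                                                               


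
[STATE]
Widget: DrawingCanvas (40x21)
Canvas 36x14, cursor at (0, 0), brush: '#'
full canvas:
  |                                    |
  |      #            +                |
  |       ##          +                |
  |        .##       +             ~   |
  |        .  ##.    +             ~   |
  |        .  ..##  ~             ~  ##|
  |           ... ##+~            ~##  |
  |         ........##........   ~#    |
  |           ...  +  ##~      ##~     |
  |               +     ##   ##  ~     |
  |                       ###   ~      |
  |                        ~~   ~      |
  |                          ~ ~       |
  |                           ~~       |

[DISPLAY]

+                                       
      #            +                    
       ##          +                    
        .##       +             ~       
        .  ##.    +             ~       
        .  ..##  ~             ~  ##    
           ... ##+~            ~##      
         ........##........   ~#        
           ...  +  ##~      ##~         
               +     ##   ##  ~         
                       ###   ~          
                        ~~   ~          
                          ~ ~           
                           ~~           
                                        
                                        
                                        
                                        
                                        
                                        
                                        


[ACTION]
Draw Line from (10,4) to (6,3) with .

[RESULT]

+                                       
      #            +                    
       ##          +                    
        .##       +             ~       
        .  ##.    +             ~       
        .  ..##  ~             ~  ##    
   .       ... ##+~            ~##      
   .     ........##........   ~#        
    .      ...  +  ##~      ##~         
    .          +     ##   ##  ~         
    .                  ###   ~          
                        ~~   ~          
                          ~ ~           
                           ~~           
                                        
                                        
                                        
                                        
                                        
                                        
                                        


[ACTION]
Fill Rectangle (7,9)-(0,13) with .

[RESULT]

+        .....                          
      #  .....     +                    
       ##.....     +                    
        ......    +             ~       
        ......    +             ~       
        ......#  ~             ~  ##    
   .     ..... ##+~            ~##      
   .     ........##........   ~#        
    .      ...  +  ##~      ##~         
    .          +     ##   ##  ~         
    .                  ###   ~          
                        ~~   ~          
                          ~ ~           
                           ~~           
                                        
                                        
                                        
                                        
                                        
                                        
                                        


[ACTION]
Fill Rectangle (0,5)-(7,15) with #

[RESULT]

+    ###########                        
     ###########   +                    
     ###########   +                    
     ###########  +             ~       
     ###########  +             ~       
     ########### ~             ~  ##    
   . ############+~            ~##      
   . ###########.##........   ~#        
    .      ...  +  ##~      ##~         
    .          +     ##   ##  ~         
    .                  ###   ~          
                        ~~   ~          
                          ~ ~           
                           ~~           
                                        
                                        
                                        
                                        
                                        
                                        
                                        


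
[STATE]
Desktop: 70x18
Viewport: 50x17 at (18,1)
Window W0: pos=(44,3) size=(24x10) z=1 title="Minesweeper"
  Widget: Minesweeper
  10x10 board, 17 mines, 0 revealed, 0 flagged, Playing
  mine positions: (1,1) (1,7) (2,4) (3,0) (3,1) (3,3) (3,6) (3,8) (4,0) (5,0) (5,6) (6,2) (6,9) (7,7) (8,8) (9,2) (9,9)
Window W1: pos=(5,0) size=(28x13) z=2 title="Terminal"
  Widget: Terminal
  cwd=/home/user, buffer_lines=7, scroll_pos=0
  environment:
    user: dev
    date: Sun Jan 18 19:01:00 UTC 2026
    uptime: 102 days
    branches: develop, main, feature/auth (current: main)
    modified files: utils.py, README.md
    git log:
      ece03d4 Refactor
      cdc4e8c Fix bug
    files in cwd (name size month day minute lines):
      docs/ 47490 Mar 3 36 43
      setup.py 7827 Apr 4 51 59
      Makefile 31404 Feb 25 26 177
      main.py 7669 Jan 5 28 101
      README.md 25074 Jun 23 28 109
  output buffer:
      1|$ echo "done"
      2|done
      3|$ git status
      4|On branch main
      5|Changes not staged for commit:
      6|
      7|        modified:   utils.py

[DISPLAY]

              ┃                                   
──────────────┨                                   
"             ┃           ┏━━━━━━━━━━━━━━━━━━━━━━┓
              ┃           ┃ Minesweeper          ┃
              ┃           ┠──────────────────────┨
in            ┃           ┃■■■■■■■■■■            ┃
staged for com┃           ┃■■■■■■■■■■            ┃
              ┃           ┃■■■■■■■■■■            ┃
fied:   utils.┃           ┃■■■■■■■■■■            ┃
              ┃           ┃■■■■■■■■■■            ┃
              ┃           ┃■■■■■■■■■■            ┃
━━━━━━━━━━━━━━┛           ┗━━━━━━━━━━━━━━━━━━━━━━┛
                                                  
                                                  
                                                  
                                                  
                                                  


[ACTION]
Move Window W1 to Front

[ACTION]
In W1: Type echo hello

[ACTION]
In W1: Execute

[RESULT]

              ┃                                   
──────────────┨                                   
              ┃           ┏━━━━━━━━━━━━━━━━━━━━━━┓
              ┃           ┃ Minesweeper          ┃
in            ┃           ┠──────────────────────┨
staged for com┃           ┃■■■■■■■■■■            ┃
              ┃           ┃■■■■■■■■■■            ┃
fied:   utils.┃           ┃■■■■■■■■■■            ┃
              ┃           ┃■■■■■■■■■■            ┃
              ┃           ┃■■■■■■■■■■            ┃
              ┃           ┃■■■■■■■■■■            ┃
━━━━━━━━━━━━━━┛           ┗━━━━━━━━━━━━━━━━━━━━━━┛
                                                  
                                                  
                                                  
                                                  
                                                  


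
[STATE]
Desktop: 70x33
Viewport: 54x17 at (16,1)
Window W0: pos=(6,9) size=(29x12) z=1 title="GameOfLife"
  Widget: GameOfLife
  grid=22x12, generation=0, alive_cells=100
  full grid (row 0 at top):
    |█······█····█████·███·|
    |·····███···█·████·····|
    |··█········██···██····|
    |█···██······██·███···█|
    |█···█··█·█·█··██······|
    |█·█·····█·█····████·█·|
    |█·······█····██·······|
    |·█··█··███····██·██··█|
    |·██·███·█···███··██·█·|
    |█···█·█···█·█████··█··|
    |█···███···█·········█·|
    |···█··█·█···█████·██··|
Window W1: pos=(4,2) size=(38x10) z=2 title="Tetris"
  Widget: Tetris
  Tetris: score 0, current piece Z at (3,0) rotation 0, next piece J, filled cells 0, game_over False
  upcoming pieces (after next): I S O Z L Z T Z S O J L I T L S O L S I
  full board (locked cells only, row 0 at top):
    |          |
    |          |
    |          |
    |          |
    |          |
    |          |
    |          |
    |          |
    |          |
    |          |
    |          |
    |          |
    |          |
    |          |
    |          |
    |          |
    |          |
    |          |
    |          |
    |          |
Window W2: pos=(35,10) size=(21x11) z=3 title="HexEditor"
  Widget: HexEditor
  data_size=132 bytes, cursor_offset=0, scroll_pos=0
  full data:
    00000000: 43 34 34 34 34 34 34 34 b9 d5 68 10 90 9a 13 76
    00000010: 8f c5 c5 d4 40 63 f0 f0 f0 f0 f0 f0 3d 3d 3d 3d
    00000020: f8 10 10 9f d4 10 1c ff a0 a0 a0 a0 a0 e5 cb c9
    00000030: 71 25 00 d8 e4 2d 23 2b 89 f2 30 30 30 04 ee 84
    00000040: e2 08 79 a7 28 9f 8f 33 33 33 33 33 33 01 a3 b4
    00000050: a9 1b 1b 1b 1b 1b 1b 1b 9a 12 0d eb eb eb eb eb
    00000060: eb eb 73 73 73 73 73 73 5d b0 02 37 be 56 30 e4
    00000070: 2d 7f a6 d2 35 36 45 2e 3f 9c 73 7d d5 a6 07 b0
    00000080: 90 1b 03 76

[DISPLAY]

                                                      
━━━━━━━━━━━━━━━━━━━━━━━━━┓                            
                         ┃                            
─────────────────────────┨                            
Next:                    ┃                            
█                        ┃                            
███                      ┃                            
                         ┃                            
                         ┃                            
                   ┏━━━━━━━━━━━━━━━━━━━┓              
━━━━━━━━━━━━━━━━━━━┃ HexEditor         ┃              
                  ┃┠───────────────────┨              
··██···██····     ┃┃00000000  43 34 34 ┃              
···██·███···█     ┃┃00000010  8f c5 c5 ┃              
█·█··██······     ┃┃00000020  f8 10 10 ┃              
·█····████·█·     ┃┃00000030  71 25 00 ┃              
····██·······     ┃┃00000040  e2 08 79 ┃              


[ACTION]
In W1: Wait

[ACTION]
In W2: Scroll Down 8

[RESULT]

                                                      
━━━━━━━━━━━━━━━━━━━━━━━━━┓                            
                         ┃                            
─────────────────────────┨                            
Next:                    ┃                            
█                        ┃                            
███                      ┃                            
                         ┃                            
                         ┃                            
                   ┏━━━━━━━━━━━━━━━━━━━┓              
━━━━━━━━━━━━━━━━━━━┃ HexEditor         ┃              
                  ┃┠───────────────────┨              
··██···██····     ┃┃00000080  90 1b 03 ┃              
···██·███···█     ┃┃                   ┃              
█·█··██······     ┃┃                   ┃              
·█····████·█·     ┃┃                   ┃              
····██·······     ┃┃                   ┃              


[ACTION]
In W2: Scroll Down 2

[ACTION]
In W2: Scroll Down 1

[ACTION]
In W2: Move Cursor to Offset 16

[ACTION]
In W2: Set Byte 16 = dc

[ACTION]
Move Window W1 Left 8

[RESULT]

                                                      
━━━━━━━━━━━━━━━━━━━━━┓                                
                     ┃                                
─────────────────────┨                                
:                    ┃                                
                     ┃                                
                     ┃                                
                     ┃                                
                     ┃                                
                   ┏━━━━━━━━━━━━━━━━━━━┓              
━━━━━━━━━━━━━━━━━━━┃ HexEditor         ┃              
                  ┃┠───────────────────┨              
··██···██····     ┃┃00000080  90 1b 03 ┃              
···██·███···█     ┃┃                   ┃              
█·█··██······     ┃┃                   ┃              
·█····████·█·     ┃┃                   ┃              
····██·······     ┃┃                   ┃              


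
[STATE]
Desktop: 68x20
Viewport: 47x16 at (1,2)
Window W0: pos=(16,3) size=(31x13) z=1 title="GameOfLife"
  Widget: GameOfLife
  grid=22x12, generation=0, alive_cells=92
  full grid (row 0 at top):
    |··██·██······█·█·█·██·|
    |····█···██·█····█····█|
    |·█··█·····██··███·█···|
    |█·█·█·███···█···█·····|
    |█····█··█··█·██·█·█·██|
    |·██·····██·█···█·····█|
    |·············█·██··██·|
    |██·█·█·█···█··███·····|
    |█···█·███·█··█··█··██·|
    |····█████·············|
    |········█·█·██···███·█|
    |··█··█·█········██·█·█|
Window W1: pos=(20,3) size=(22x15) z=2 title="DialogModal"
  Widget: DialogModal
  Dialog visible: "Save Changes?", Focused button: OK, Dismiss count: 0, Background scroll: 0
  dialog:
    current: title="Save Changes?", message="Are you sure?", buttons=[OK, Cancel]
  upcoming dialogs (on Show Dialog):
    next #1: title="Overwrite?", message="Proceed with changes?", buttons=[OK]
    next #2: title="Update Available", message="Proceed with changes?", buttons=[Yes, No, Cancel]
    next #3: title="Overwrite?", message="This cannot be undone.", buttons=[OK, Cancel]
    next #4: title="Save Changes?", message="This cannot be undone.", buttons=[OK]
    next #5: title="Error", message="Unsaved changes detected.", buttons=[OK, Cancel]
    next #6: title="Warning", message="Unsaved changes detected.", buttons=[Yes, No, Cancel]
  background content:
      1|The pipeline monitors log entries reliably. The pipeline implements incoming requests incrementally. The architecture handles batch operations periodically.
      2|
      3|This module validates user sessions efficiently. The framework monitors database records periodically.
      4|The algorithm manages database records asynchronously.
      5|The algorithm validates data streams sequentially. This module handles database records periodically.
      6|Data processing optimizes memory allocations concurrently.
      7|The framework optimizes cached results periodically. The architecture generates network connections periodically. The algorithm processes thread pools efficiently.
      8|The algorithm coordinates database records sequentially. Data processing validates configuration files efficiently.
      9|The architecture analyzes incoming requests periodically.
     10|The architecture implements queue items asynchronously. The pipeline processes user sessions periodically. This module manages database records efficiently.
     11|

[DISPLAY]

                                               
               ┏━━━┏━━━━━━━━━━━━━━━━━━━━┓━━━━┓ 
               ┃ Ga┃ DialogModal        ┃    ┃ 
               ┠───┠────────────────────┨────┨ 
               ┃Gen┃The pipeline monitor┃    ┃ 
               ┃·█·┃                    ┃    ┃ 
               ┃█·█┃This module validate┃    ┃ 
               ┃█··┃Th┌──────────────┐ge┃    ┃ 
               ┃·██┃Th│Save Changes? │da┃    ┃ 
               ┃···┃Da│Are you sure? │ti┃    ┃ 
               ┃██·┃Th│[OK]  Cancel  │mi┃    ┃ 
               ┃█··┃Th└──────────────┘di┃    ┃ 
               ┃···┃The architecture ana┃    ┃ 
               ┗━━━┃The architecture imp┃━━━━┛ 
                   ┃                    ┃      
                   ┗━━━━━━━━━━━━━━━━━━━━┛      


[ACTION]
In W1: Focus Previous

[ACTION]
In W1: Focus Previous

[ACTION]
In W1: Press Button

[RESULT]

                                               
               ┏━━━┏━━━━━━━━━━━━━━━━━━━━┓━━━━┓ 
               ┃ Ga┃ DialogModal        ┃    ┃ 
               ┠───┠────────────────────┨────┨ 
               ┃Gen┃The pipeline monitor┃    ┃ 
               ┃·█·┃                    ┃    ┃ 
               ┃█·█┃This module validate┃    ┃ 
               ┃█··┃The algorithm manage┃    ┃ 
               ┃·██┃The algorithm valida┃    ┃ 
               ┃···┃Data processing opti┃    ┃ 
               ┃██·┃The framework optimi┃    ┃ 
               ┃█··┃The algorithm coordi┃    ┃ 
               ┃···┃The architecture ana┃    ┃ 
               ┗━━━┃The architecture imp┃━━━━┛ 
                   ┃                    ┃      
                   ┗━━━━━━━━━━━━━━━━━━━━┛      
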